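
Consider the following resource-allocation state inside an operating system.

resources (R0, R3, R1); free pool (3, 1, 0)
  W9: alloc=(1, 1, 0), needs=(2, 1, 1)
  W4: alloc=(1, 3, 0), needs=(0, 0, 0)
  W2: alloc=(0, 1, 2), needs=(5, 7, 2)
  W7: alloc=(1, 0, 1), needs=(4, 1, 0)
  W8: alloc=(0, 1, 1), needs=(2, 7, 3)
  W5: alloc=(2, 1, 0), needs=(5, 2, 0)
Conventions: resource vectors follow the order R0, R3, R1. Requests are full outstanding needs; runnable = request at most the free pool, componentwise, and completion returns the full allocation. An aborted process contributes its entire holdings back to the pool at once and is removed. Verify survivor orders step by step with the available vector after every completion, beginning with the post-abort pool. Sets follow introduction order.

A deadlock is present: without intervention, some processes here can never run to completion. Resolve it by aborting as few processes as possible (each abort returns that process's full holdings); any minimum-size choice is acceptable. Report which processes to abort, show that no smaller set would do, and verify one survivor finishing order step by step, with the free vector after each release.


The answer: abort W2.
Key observation: W8 could never have finished before the abort; with (0, 1, 2) returned by W2, it fits at step 5.
Why nothing smaller works: aborting no one leaves the state deadlocked as given.
The survivors complete as W4, W7, W5, W9, W8. Check, step by step (starting from the post-abort pool):
  pool = (3, 2, 2)
  run W4 (needs (0, 0, 0), free (3, 2, 2)); after release of (1, 3, 0) the pool is (4, 5, 2)
  run W7 (needs (4, 1, 0), free (4, 5, 2)); after release of (1, 0, 1) the pool is (5, 5, 3)
  run W5 (needs (5, 2, 0), free (5, 5, 3)); after release of (2, 1, 0) the pool is (7, 6, 3)
  run W9 (needs (2, 1, 1), free (7, 6, 3)); after release of (1, 1, 0) the pool is (8, 7, 3)
  run W8 (needs (2, 7, 3), free (8, 7, 3)); after release of (0, 1, 1) the pool is (8, 8, 4)


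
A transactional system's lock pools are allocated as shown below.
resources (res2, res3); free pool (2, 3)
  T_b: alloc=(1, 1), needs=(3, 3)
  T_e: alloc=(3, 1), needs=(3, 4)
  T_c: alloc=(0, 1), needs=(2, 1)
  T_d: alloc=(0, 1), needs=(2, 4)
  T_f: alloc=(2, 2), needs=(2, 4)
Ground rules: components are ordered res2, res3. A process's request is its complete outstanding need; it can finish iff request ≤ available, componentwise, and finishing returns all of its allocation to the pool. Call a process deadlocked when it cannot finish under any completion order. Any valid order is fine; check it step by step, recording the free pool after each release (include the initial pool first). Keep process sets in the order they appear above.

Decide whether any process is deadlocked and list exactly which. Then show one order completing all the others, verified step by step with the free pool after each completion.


No process is deadlocked.
Key observation: no deadlock: T_c fits now, and the freed resources carry the rest through.
One completion order for the rest: T_c, T_d, T_f, T_e, T_b. Step-by-step check:
  pool = (2, 3)
  T_c: need (2, 1) fits (2, 3); releases (0, 1), pool now (2, 4)
  T_d: need (2, 4) fits (2, 4); releases (0, 1), pool now (2, 5)
  T_f: need (2, 4) fits (2, 5); releases (2, 2), pool now (4, 7)
  T_e: need (3, 4) fits (4, 7); releases (3, 1), pool now (7, 8)
  T_b: need (3, 3) fits (7, 8); releases (1, 1), pool now (8, 9)


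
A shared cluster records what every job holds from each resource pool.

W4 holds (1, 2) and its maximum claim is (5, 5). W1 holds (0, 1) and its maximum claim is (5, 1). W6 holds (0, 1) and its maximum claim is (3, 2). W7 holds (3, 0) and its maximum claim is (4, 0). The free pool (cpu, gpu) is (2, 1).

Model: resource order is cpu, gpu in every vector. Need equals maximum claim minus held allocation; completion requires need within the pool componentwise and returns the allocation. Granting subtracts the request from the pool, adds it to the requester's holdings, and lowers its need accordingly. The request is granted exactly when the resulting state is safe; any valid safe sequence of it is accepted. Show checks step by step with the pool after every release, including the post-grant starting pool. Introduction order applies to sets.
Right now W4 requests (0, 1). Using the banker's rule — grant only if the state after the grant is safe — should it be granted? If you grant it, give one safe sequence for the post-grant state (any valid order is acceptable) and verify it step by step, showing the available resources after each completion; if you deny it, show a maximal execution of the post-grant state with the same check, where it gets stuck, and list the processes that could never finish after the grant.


GRANT. The post-grant state is safe; one safe sequence: W7, W1, W6, W4.
Key observation: the transfer keeps a workable pool ((2, 0)); W7 starts the safe sequence.
Verifying the post-grant state step by step:
  pool = (2, 0)
  run W7 (needs (1, 0), free (2, 0)); after release of (3, 0) the pool is (5, 0)
  run W1 (needs (5, 0), free (5, 0)); after release of (0, 1) the pool is (5, 1)
  run W6 (needs (3, 1), free (5, 1)); after release of (0, 1) the pool is (5, 2)
  run W4 (needs (4, 2), free (5, 2)); after release of (1, 3) the pool is (6, 5)


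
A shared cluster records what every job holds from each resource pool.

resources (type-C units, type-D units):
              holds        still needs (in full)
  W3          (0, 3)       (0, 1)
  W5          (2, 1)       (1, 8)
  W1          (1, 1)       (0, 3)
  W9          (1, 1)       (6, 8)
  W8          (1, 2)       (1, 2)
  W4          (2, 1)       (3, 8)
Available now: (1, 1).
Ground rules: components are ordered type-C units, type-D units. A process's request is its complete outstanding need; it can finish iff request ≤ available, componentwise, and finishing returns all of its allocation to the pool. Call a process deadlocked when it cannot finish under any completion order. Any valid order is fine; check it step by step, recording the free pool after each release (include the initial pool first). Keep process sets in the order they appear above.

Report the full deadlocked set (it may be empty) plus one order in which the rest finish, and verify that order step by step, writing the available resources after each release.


Deadlocked: W5, W9 and W4.
Key observation: the pool after W3, W8, W1 is (3, 7); every surviving request exceeds it in type-D units, so progress ends there.
A valid finishing order for the others: W3, W8, W1. Step-by-step check:
  pool = (1, 1)
  W3: need (0, 1) fits (1, 1); releases (0, 3), pool now (1, 4)
  W8: need (1, 2) fits (1, 4); releases (1, 2), pool now (2, 6)
  W1: need (0, 3) fits (2, 6); releases (1, 1), pool now (3, 7)
The stuck group stays short no matter what:
  W5 still needs (1, 8) but only (3, 7) is free — short on type-D units
  W9 still needs (6, 8) but only (3, 7) is free — short on type-C units and type-D units
  W4 still needs (3, 8) but only (3, 7) is free — short on type-D units


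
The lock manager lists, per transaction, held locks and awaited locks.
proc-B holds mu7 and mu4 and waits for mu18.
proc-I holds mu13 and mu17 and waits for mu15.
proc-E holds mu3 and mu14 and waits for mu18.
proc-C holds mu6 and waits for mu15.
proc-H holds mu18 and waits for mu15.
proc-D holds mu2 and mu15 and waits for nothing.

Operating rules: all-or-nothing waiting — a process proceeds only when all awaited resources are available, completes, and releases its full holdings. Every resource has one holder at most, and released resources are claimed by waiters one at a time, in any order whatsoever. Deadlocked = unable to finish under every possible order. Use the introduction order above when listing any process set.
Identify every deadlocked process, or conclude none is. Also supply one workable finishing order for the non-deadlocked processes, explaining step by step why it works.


The deadlocked set is empty.
Key observation: every chain of waits terminates; starting from the processes that wait on nothing, all the rest unlock in turn.
One completion order for the rest: proc-D, proc-H, proc-I, proc-B, proc-E, proc-C.
Walking it through:
  run proc-D (it waits on nothing); releases mu2 and mu15
  proc-H waits on mu15 — all released -> runs and releases mu18
  proc-I waits on mu15 — all released -> runs and releases mu13 and mu17
  proc-B waits on mu18 — all released -> runs and releases mu7 and mu4
  proc-E waits on mu18 — all released -> runs and releases mu3 and mu14
  proc-C waits on mu15 — all released -> runs and releases mu6


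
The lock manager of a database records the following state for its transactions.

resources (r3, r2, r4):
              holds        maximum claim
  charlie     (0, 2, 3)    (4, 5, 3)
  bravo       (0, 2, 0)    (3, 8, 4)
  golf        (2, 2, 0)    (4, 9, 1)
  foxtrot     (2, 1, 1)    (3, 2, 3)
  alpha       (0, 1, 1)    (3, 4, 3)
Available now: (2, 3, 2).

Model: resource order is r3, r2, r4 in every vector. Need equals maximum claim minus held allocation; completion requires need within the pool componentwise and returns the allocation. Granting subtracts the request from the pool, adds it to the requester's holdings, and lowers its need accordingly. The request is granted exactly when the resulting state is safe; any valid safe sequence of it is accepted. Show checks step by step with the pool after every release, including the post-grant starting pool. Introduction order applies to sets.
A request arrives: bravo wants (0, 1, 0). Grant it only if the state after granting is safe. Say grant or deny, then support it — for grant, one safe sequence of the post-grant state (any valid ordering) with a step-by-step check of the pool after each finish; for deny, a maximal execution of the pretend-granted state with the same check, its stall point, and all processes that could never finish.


GRANT. The post-grant state is safe; one safe sequence: foxtrot, charlie, bravo, alpha, golf.
Key observation: post-grant, (2, 2, 2) remains, and an order beginning with foxtrot completes everyone.
Verifying the post-grant state step by step:
  pool = (2, 2, 2)
  foxtrot: need (1, 1, 2) fits (2, 2, 2); releases (2, 1, 1), pool now (4, 3, 3)
  charlie: need (4, 3, 0) fits (4, 3, 3); releases (0, 2, 3), pool now (4, 5, 6)
  bravo: need (3, 5, 4) fits (4, 5, 6); releases (0, 3, 0), pool now (4, 8, 6)
  alpha: need (3, 3, 2) fits (4, 8, 6); releases (0, 1, 1), pool now (4, 9, 7)
  golf: need (2, 7, 1) fits (4, 9, 7); releases (2, 2, 0), pool now (6, 11, 7)


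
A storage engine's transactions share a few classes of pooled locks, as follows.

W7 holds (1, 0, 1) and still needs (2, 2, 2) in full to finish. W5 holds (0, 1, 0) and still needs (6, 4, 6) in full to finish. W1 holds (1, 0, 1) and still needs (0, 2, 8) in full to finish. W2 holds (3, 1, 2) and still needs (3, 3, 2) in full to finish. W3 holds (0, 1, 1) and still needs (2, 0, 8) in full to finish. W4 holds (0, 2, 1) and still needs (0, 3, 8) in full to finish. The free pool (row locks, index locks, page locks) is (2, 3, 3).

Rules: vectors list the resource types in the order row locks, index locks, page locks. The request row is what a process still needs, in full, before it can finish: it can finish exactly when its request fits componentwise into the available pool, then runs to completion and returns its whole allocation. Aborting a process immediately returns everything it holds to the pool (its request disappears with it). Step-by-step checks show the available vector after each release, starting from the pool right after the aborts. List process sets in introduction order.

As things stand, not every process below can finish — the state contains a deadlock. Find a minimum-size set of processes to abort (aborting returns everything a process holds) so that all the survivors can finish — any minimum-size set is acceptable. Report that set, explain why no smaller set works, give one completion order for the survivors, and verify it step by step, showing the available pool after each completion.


Abort W1 and W4.
Key observation: W3 had no path to completion before; after the abort of W1 and W4 ((1, 2, 2) returned), step 4 is where it fits.
Minimality, checking each single-abort alternative: W7 alone leaves W1 blocked (short on page locks); W5 alone leaves W1 blocked (short on page locks); W1 alone leaves W3 blocked (short on page locks); W2 alone leaves W1 blocked (short on page locks); W3 alone leaves W1 blocked (short on page locks); W4 alone leaves W1 blocked (short on page locks).
Survivors finish in the order: W7, W2, W5, W3. Check, step by step (pool after the aborts first):
  pool = (3, 5, 5)
  run W7 (needs (2, 2, 2), free (3, 5, 5)); after release of (1, 0, 1) the pool is (4, 5, 6)
  run W2 (needs (3, 3, 2), free (4, 5, 6)); after release of (3, 1, 2) the pool is (7, 6, 8)
  run W5 (needs (6, 4, 6), free (7, 6, 8)); after release of (0, 1, 0) the pool is (7, 7, 8)
  run W3 (needs (2, 0, 8), free (7, 7, 8)); after release of (0, 1, 1) the pool is (7, 8, 9)


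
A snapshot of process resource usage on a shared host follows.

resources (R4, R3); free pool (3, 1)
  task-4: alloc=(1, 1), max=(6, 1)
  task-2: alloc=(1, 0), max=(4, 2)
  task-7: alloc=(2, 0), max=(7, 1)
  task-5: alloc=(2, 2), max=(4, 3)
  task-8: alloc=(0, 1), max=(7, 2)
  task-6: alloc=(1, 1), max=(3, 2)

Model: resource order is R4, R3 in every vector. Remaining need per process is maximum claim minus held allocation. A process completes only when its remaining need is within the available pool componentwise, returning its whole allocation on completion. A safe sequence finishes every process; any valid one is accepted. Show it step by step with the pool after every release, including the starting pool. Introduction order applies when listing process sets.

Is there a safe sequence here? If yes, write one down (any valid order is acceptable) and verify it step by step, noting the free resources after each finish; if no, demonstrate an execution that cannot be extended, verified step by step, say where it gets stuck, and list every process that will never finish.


SAFE. One safe sequence: task-5, task-6, task-2, task-4, task-8, task-7.
Key observation: at task-5 the run first touches a limit — (2, 1) against (3, 1), exact on a resource it actually requests.
Walking it through:
  pool = (3, 1)
  task-5: need (2, 1) fits (3, 1); releases (2, 2), pool now (5, 3)
  task-6: need (2, 1) fits (5, 3); releases (1, 1), pool now (6, 4)
  task-2: need (3, 2) fits (6, 4); releases (1, 0), pool now (7, 4)
  task-4: need (5, 0) fits (7, 4); releases (1, 1), pool now (8, 5)
  task-8: need (7, 1) fits (8, 5); releases (0, 1), pool now (8, 6)
  task-7: need (5, 1) fits (8, 6); releases (2, 0), pool now (10, 6)


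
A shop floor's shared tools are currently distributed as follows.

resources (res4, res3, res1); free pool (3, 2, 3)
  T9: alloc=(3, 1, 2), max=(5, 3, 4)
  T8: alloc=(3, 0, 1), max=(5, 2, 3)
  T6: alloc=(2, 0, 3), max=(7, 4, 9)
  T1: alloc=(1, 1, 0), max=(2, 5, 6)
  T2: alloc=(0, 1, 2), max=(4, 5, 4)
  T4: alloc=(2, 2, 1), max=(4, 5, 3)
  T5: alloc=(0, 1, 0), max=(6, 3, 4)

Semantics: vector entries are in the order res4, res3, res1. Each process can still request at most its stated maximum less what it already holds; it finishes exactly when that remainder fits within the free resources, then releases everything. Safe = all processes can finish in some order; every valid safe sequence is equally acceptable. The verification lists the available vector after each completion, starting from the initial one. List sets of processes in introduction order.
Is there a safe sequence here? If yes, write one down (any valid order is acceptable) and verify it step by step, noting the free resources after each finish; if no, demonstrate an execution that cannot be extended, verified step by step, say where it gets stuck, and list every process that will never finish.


SAFE, for example via the order T9, T5, T8, T2, T6, T4, T1.
Key observation: reading the order forward, T9 is the first process whose need (2, 2, 2) meets the free pool (3, 2, 3) exactly on a resource it requests.
Walking it through:
  pool = (3, 2, 3)
  T9 needs (2, 2, 2) <= (3, 2, 3) -> finishes; pool += (3, 1, 2) = (6, 3, 5)
  T5 needs (6, 2, 4) <= (6, 3, 5) -> finishes; pool += (0, 1, 0) = (6, 4, 5)
  T8 needs (2, 2, 2) <= (6, 4, 5) -> finishes; pool += (3, 0, 1) = (9, 4, 6)
  T2 needs (4, 4, 2) <= (9, 4, 6) -> finishes; pool += (0, 1, 2) = (9, 5, 8)
  T6 needs (5, 4, 6) <= (9, 5, 8) -> finishes; pool += (2, 0, 3) = (11, 5, 11)
  T4 needs (2, 3, 2) <= (11, 5, 11) -> finishes; pool += (2, 2, 1) = (13, 7, 12)
  T1 needs (1, 4, 6) <= (13, 7, 12) -> finishes; pool += (1, 1, 0) = (14, 8, 12)


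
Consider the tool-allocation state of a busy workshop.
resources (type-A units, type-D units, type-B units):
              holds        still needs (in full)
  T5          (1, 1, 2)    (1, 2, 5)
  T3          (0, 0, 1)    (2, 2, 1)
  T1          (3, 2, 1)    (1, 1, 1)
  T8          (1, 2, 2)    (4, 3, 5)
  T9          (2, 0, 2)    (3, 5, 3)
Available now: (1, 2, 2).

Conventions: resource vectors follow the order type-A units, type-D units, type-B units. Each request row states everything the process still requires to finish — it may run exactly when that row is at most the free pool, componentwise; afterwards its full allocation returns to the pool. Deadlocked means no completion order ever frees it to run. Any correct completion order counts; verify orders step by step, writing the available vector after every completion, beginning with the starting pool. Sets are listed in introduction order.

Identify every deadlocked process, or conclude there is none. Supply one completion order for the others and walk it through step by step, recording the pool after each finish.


The deadlocked set is T5, T8 and T9.
Key observation: after T1, T3 the pool peaks at (4, 4, 4), and each blocked process is short somewhere: T5 on type-B units; T8 on type-B units; T9 on type-D units.
The rest can finish in the order T1, T3. Check, step by step:
  pool = (1, 2, 2)
  T1 needs (1, 1, 1) <= (1, 2, 2) -> finishes; pool += (3, 2, 1) = (4, 4, 3)
  T3 needs (2, 2, 1) <= (4, 4, 3) -> finishes; pool += (0, 0, 1) = (4, 4, 4)
The stuck group stays short no matter what:
  blocked: T5 wants (1, 2, 5), pool (4, 4, 4) — not enough type-B units
  blocked: T8 wants (4, 3, 5), pool (4, 4, 4) — not enough type-B units
  blocked: T9 wants (3, 5, 3), pool (4, 4, 4) — not enough type-D units


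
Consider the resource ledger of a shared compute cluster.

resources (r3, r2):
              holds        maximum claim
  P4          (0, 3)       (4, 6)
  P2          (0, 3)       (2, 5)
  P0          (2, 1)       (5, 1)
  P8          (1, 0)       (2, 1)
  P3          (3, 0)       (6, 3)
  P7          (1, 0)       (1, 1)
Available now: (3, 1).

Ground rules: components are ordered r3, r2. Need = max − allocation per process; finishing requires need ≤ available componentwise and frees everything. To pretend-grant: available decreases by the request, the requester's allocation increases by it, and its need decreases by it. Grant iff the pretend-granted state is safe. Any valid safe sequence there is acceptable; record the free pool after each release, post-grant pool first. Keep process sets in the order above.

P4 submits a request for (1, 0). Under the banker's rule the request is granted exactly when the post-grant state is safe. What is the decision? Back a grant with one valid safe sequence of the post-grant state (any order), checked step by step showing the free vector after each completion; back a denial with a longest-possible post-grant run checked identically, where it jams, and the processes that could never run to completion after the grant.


GRANT: granting preserves safety; a valid post-grant sequence is P7, P0, P2, P8, P4, P3.
Key observation: after the grant the pool drops to (2, 1), which still lets P7 finish first and unwind the rest.
Step-by-step check of the post-grant state:
  pool = (2, 1)
  P7 needs (0, 1) <= (2, 1) -> finishes; pool += (1, 0) = (3, 1)
  P0 needs (3, 0) <= (3, 1) -> finishes; pool += (2, 1) = (5, 2)
  P2 needs (2, 2) <= (5, 2) -> finishes; pool += (0, 3) = (5, 5)
  P8 needs (1, 1) <= (5, 5) -> finishes; pool += (1, 0) = (6, 5)
  P4 needs (3, 3) <= (6, 5) -> finishes; pool += (1, 3) = (7, 8)
  P3 needs (3, 3) <= (7, 8) -> finishes; pool += (3, 0) = (10, 8)


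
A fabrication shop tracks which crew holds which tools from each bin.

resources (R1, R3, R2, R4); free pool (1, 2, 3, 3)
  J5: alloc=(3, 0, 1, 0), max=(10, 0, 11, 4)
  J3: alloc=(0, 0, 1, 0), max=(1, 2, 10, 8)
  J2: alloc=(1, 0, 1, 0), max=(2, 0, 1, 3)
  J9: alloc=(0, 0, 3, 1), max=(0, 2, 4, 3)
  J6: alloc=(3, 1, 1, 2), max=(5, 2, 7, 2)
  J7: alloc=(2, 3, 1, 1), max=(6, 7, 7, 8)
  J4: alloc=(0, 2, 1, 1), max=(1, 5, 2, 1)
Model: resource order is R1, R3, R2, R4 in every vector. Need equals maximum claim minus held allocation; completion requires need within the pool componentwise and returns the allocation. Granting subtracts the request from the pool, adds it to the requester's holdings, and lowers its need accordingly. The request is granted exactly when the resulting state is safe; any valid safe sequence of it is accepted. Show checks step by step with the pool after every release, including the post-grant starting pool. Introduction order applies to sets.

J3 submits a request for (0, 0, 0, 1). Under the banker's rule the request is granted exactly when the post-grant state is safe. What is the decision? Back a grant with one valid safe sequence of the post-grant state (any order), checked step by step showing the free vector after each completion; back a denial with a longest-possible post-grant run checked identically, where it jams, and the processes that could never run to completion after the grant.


DENY — the pretend-granted state is unsafe.
Key observation: after J9, J2, J6, J4 the pool peaks at (5, 5, 9, 6), and each blocked process is short somewhere: J5 on R1, R2; J3 on R4; J7 on R4.
On the post-grant state, J9, J2, J6, J4 is a maximal run — nothing extends it. Check, step by step:
  pool = (1, 2, 3, 2)
  J9 needs (0, 2, 1, 2) <= (1, 2, 3, 2) -> finishes; pool += (0, 0, 3, 1) = (1, 2, 6, 3)
  J2 needs (1, 0, 0, 3) <= (1, 2, 6, 3) -> finishes; pool += (1, 0, 1, 0) = (2, 2, 7, 3)
  J6 needs (2, 1, 6, 0) <= (2, 2, 7, 3) -> finishes; pool += (3, 1, 1, 2) = (5, 3, 8, 5)
  J4 needs (1, 3, 1, 0) <= (5, 3, 8, 5) -> finishes; pool += (0, 2, 1, 1) = (5, 5, 9, 6)
  J5 still needs (7, 0, 10, 4) but only (5, 5, 9, 6) is free — short on R1 and R2
  J3 still needs (1, 2, 9, 7) but only (5, 5, 9, 6) is free — short on R4
  J7 still needs (4, 4, 6, 7) but only (5, 5, 9, 6) is free — short on R4
Processes that could never finish after the grant: J5, J3 and J7.


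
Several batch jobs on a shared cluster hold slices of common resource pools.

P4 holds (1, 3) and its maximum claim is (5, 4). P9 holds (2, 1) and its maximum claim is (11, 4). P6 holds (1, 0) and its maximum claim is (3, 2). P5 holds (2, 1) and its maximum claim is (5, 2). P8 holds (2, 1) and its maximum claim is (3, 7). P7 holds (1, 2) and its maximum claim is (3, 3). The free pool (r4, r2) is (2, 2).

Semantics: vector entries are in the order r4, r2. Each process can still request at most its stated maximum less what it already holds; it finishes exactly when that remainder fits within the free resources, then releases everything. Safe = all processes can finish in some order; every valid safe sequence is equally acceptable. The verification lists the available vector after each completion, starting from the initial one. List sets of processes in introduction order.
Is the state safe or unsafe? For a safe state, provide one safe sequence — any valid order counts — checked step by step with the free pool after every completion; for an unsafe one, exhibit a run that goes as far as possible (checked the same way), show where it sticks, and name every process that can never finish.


The state is SAFE; one workable sequence: P6, P7, P4, P5, P8, P9.
Key observation: P6 is the earliest step where a requested resource binds exactly: need (2, 2), pool (2, 2) at its turn.
Verifying each step:
  pool = (2, 2)
  P6 needs (2, 2) <= (2, 2) -> finishes; pool += (1, 0) = (3, 2)
  P7 needs (2, 1) <= (3, 2) -> finishes; pool += (1, 2) = (4, 4)
  P4 needs (4, 1) <= (4, 4) -> finishes; pool += (1, 3) = (5, 7)
  P5 needs (3, 1) <= (5, 7) -> finishes; pool += (2, 1) = (7, 8)
  P8 needs (1, 6) <= (7, 8) -> finishes; pool += (2, 1) = (9, 9)
  P9 needs (9, 3) <= (9, 9) -> finishes; pool += (2, 1) = (11, 10)


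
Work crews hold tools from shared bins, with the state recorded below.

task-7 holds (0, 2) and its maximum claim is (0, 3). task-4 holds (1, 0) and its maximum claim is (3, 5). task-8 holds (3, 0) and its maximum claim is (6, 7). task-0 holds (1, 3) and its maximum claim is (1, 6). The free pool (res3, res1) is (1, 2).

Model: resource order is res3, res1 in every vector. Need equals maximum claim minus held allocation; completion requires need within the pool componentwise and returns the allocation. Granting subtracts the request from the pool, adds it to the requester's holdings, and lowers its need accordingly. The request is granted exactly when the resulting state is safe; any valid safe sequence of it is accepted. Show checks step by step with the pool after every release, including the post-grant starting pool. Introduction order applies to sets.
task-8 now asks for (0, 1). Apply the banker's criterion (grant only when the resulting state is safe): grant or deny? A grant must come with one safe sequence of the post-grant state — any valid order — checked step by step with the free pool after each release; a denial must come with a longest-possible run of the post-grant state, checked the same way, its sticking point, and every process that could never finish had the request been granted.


GRANT. The post-grant state is safe; one safe sequence: task-7, task-0, task-4, task-8.
Key observation: the transfer keeps a workable pool ((1, 1)); task-7 starts the safe sequence.
Check on the post-grant state, step by step:
  pool = (1, 1)
  task-7 needs (0, 1) <= (1, 1) -> finishes; pool += (0, 2) = (1, 3)
  task-0 needs (0, 3) <= (1, 3) -> finishes; pool += (1, 3) = (2, 6)
  task-4 needs (2, 5) <= (2, 6) -> finishes; pool += (1, 0) = (3, 6)
  task-8 needs (3, 6) <= (3, 6) -> finishes; pool += (3, 1) = (6, 7)


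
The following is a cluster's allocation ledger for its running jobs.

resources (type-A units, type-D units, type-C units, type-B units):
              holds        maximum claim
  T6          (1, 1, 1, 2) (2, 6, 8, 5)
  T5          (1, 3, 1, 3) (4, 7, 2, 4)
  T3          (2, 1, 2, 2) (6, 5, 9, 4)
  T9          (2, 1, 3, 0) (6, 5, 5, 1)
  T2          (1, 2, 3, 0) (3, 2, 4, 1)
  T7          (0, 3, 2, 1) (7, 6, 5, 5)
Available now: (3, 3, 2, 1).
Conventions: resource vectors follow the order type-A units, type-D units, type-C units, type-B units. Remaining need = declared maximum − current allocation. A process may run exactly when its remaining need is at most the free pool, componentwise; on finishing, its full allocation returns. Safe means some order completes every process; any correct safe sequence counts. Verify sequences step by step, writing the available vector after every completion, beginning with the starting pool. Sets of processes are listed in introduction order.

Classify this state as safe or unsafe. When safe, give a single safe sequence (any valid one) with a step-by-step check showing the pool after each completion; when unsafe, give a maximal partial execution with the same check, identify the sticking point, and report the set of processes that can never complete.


The state is SAFE; one workable sequence: T2, T5, T9, T3, T7, T6.
Key observation: the order's first zero-slack moment is T2 ((2, 0, 1, 1) needed, (3, 3, 2, 1) free — a requested resource with nothing to spare).
Walking it through:
  pool = (3, 3, 2, 1)
  run T2 (needs (2, 0, 1, 1), free (3, 3, 2, 1)); after release of (1, 2, 3, 0) the pool is (4, 5, 5, 1)
  run T5 (needs (3, 4, 1, 1), free (4, 5, 5, 1)); after release of (1, 3, 1, 3) the pool is (5, 8, 6, 4)
  run T9 (needs (4, 4, 2, 1), free (5, 8, 6, 4)); after release of (2, 1, 3, 0) the pool is (7, 9, 9, 4)
  run T3 (needs (4, 4, 7, 2), free (7, 9, 9, 4)); after release of (2, 1, 2, 2) the pool is (9, 10, 11, 6)
  run T7 (needs (7, 3, 3, 4), free (9, 10, 11, 6)); after release of (0, 3, 2, 1) the pool is (9, 13, 13, 7)
  run T6 (needs (1, 5, 7, 3), free (9, 13, 13, 7)); after release of (1, 1, 1, 2) the pool is (10, 14, 14, 9)


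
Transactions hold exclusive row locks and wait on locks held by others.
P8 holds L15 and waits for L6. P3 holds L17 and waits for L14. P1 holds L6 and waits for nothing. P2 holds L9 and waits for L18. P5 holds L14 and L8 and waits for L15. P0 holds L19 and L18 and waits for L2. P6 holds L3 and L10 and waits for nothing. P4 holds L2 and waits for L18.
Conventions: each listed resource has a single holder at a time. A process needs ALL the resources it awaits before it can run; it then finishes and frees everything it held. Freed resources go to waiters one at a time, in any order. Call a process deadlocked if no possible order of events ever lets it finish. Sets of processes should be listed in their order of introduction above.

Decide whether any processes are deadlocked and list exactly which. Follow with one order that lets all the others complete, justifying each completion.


Deadlocked set: P2, P0 and P4.
Key observation: the waits loop around P0 -> P4 -> P0 with no way out; P2 waits into the deadlock from upstream.
A valid finishing order for the others: P1, P6, P8, P5, P3.
Check, step by step:
  P1: no waits; runs immediately, freeing L6
  P6: no waits; runs immediately, freeing L3 and L10
  P8 waits on L6 — all released -> runs and releases L15
  P5 waits on L15 — all released -> runs and releases L14 and L8
  P3 waits on L14 — all released -> runs and releases L17


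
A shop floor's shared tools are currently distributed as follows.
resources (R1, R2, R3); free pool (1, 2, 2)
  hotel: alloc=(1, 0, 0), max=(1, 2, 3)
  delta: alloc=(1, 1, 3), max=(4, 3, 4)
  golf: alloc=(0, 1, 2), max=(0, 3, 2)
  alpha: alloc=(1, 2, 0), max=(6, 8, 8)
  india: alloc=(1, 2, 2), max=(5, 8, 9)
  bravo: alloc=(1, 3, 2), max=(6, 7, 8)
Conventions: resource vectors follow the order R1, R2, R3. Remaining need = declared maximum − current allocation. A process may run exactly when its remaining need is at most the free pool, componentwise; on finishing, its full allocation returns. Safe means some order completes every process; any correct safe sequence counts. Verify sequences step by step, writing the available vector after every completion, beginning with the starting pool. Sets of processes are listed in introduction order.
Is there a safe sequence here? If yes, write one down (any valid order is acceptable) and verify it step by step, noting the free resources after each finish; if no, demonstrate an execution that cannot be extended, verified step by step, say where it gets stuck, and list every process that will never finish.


UNSAFE.
Key observation: R1 is the bottleneck — with golf, hotel done the pool holds (2, 3, 4), short of every remaining need.
A maximal execution: golf, hotel — then nothing else fits. Step-by-step check:
  pool = (1, 2, 2)
  run golf (needs (0, 2, 0), free (1, 2, 2)); after release of (0, 1, 2) the pool is (1, 3, 4)
  run hotel (needs (0, 2, 3), free (1, 3, 4)); after release of (1, 0, 0) the pool is (2, 3, 4)
  blocked: delta wants (3, 2, 1), pool (2, 3, 4) — not enough R1
  blocked: alpha wants (5, 6, 8), pool (2, 3, 4) — not enough R1, R2 and R3
  blocked: india wants (4, 6, 7), pool (2, 3, 4) — not enough R1, R2 and R3
  blocked: bravo wants (5, 4, 6), pool (2, 3, 4) — not enough R1, R2 and R3
Never able to finish: delta, alpha, india and bravo.


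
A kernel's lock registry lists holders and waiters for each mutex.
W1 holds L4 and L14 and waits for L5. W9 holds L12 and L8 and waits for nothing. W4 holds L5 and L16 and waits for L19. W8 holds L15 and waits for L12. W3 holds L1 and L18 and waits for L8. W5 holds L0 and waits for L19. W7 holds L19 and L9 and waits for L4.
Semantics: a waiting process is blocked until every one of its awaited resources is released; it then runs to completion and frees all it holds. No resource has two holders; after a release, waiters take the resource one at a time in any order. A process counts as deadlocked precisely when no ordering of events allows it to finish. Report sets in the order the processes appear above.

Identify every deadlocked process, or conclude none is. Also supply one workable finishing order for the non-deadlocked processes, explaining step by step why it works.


Deadlocked set: W1, W4, W5 and W7.
Key observation: along W1 -> W4 -> W7 -> W1, each member waits on what the next one holds — a deadlock; W5 waits into the deadlock from upstream.
The rest can finish in the order W9, W8, W3.
Verifying each step:
  W9 waits on nothing -> runs at once and releases L12 and L8
  W8 waits on L12 — all released -> runs and releases L15
  W3 waits on L8 — all released -> runs and releases L1 and L18


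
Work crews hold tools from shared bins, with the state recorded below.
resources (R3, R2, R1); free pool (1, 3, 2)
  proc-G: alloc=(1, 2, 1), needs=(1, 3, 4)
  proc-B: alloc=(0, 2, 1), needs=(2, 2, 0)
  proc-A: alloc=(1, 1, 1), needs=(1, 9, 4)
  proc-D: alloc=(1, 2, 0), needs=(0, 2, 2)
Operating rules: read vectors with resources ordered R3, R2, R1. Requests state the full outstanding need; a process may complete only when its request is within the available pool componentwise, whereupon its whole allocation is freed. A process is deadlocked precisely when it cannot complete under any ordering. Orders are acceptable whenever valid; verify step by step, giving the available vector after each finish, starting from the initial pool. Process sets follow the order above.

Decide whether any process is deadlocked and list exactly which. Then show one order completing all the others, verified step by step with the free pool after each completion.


Deadlocked set: proc-G and proc-A.
Key observation: the wall is R1: completing proc-D, proc-B brings the pool only to (2, 7, 3), and all the rest need more.
A valid finishing order for the others: proc-D, proc-B. Verifying each step:
  pool = (1, 3, 2)
  run proc-D (needs (0, 2, 2), free (1, 3, 2)); after release of (1, 2, 0) the pool is (2, 5, 2)
  run proc-B (needs (2, 2, 0), free (2, 5, 2)); after release of (0, 2, 1) the pool is (2, 7, 3)
The blocked processes can never fit:
  proc-G cannot run: need (1, 3, 4) vs free (2, 7, 3) (insufficient R1)
  proc-A cannot run: need (1, 9, 4) vs free (2, 7, 3) (insufficient R2 and R1)


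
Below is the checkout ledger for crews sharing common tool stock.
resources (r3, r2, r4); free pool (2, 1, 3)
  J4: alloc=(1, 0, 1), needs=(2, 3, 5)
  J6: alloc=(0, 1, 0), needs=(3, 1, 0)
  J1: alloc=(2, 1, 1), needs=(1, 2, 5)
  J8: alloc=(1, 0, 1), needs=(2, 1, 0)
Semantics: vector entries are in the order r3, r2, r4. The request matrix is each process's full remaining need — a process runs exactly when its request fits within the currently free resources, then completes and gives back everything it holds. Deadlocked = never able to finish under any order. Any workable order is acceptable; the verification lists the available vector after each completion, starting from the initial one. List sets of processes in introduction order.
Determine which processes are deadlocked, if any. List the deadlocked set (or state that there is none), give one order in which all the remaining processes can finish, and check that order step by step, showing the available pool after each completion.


Deadlocked set: J4 and J1.
Key observation: no order helps: past J8, J6, the free pool tops out at (3, 2, 4), below what each blocked process needs in r4.
The rest can finish in the order J8, J6. Walking it through:
  pool = (2, 1, 3)
  run J8 (needs (2, 1, 0), free (2, 1, 3)); after release of (1, 0, 1) the pool is (3, 1, 4)
  run J6 (needs (3, 1, 0), free (3, 1, 4)); after release of (0, 1, 0) the pool is (3, 2, 4)
The blocked processes can never fit:
  blocked: J4 wants (2, 3, 5), pool (3, 2, 4) — not enough r2 and r4
  blocked: J1 wants (1, 2, 5), pool (3, 2, 4) — not enough r4


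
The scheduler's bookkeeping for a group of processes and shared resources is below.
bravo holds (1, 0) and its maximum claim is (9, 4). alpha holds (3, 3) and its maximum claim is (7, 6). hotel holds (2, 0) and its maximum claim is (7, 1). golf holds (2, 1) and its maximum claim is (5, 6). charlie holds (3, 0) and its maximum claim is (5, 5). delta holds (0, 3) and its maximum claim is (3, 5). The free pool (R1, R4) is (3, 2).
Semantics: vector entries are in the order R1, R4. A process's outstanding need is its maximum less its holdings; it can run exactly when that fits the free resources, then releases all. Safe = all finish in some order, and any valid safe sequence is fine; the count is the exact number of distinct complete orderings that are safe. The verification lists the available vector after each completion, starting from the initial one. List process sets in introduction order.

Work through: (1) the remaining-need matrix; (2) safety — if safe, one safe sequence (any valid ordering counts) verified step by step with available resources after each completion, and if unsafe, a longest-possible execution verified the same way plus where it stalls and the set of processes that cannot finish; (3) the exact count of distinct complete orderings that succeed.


(1) Remaining need (order R1, R4):
  bravo: (8, 4)
  alpha: (4, 3)
  hotel: (5, 1)
  golf: (3, 5)
  charlie: (2, 5)
  delta: (3, 2)
(2) The state is SAFE; one workable sequence: delta, golf, charlie, hotel, bravo, alpha.
Key observation: delta is the earliest step where a requested resource binds exactly: need (3, 2), pool (3, 2) at its turn.
Walking it through:
  pool = (3, 2)
  delta: need (3, 2) fits (3, 2); releases (0, 3), pool now (3, 5)
  golf: need (3, 5) fits (3, 5); releases (2, 1), pool now (5, 6)
  charlie: need (2, 5) fits (5, 6); releases (3, 0), pool now (8, 6)
  hotel: need (5, 1) fits (8, 6); releases (2, 0), pool now (10, 6)
  bravo: need (8, 4) fits (10, 6); releases (1, 0), pool now (11, 6)
  alpha: need (4, 3) fits (11, 6); releases (3, 3), pool now (14, 9)
(3) Precisely 34 of the possible complete orderings are safe sequences.


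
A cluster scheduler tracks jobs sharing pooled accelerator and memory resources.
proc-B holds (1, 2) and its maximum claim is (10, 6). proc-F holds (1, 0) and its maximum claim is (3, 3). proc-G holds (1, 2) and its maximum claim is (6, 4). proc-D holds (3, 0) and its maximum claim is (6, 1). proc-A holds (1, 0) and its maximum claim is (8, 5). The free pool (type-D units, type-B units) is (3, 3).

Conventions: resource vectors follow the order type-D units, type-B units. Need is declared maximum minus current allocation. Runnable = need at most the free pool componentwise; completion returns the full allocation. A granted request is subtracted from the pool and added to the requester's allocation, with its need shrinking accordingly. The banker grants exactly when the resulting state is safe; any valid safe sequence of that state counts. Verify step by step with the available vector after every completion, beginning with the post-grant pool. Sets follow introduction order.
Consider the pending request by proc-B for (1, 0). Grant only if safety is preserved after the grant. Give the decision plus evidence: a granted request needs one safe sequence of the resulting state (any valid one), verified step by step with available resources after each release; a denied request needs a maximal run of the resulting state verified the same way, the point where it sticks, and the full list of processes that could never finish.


GRANT. The post-grant state is safe; one safe sequence: proc-F, proc-D, proc-G, proc-A, proc-B.
Key observation: the transfer keeps a workable pool ((2, 3)); proc-F starts the safe sequence.
Verifying the post-grant state step by step:
  pool = (2, 3)
  proc-F needs (2, 3) <= (2, 3) -> finishes; pool += (1, 0) = (3, 3)
  proc-D needs (3, 1) <= (3, 3) -> finishes; pool += (3, 0) = (6, 3)
  proc-G needs (5, 2) <= (6, 3) -> finishes; pool += (1, 2) = (7, 5)
  proc-A needs (7, 5) <= (7, 5) -> finishes; pool += (1, 0) = (8, 5)
  proc-B needs (8, 4) <= (8, 5) -> finishes; pool += (2, 2) = (10, 7)
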